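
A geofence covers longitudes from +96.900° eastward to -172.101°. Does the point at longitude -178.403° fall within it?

Band width going east from +96.900° to -172.101°: ((-172.101 − 96.900) mod 360) = 90.999°.
Offset of -178.403° east of the west edge: ((-178.403 − 96.900) mod 360) = 84.697°.
84.697° ≤ 90.999° ⇒ inside.

Yes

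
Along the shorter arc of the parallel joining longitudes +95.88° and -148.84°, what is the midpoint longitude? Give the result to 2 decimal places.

+153.52°

Signed shortest Δλ from +95.88° to -148.84° is +115.28°.
Midpoint longitude = +95.88° + (+115.28°)/2 = +95.88° + 57.64° = +153.52°.
(The naïve average (+95.88 + -148.84)/2 = -26.48° is on the wrong side of the globe.)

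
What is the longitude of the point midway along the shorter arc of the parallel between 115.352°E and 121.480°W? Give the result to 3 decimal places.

176.936°E

Signed shortest Δλ from +115.352° to -121.480° is +123.168°.
Midpoint longitude = +115.352° + (+123.168°)/2 = +115.352° + 61.584° = +176.936°.
(The naïve average (+115.352 + -121.480)/2 = -3.064° is on the wrong side of the globe.)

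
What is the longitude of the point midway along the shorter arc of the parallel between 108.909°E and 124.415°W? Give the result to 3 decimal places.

Signed shortest Δλ from +108.909° to -124.415° is +126.676°.
Midpoint longitude = +108.909° + (+126.676°)/2 = +108.909° + 63.338° = +172.247°.
(The naïve average (+108.909 + -124.415)/2 = -7.753° is on the wrong side of the globe.)

172.247°E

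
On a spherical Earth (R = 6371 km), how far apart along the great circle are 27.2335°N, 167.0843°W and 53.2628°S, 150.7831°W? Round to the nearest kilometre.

9089 km

Δλ = -150.7831 − -167.0843 = 16.3012°.
Δφ = -53.2628 − 27.2335 = -80.4963°.
a = sin²(Δφ/2) + cos φ₁ · cos φ₂ · sin²(Δλ/2) = 0.428135.
c = 2·atan2(√a, √(1−a)) = 1.42657 rad → d = 6371·c ≈ 9088.65 km.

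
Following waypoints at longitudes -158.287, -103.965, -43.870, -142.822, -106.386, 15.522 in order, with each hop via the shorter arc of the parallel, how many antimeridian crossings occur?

Leg 1: -158.287° → -103.965°, shortest Δλ = 54.322° (east) — does not cross 180°.
Leg 2: -103.965° → -43.870°, shortest Δλ = 60.095° (east) — does not cross 180°.
Leg 3: -43.870° → -142.822°, shortest Δλ = -98.952° (west) — does not cross 180°.
Leg 4: -142.822° → -106.386°, shortest Δλ = 36.436° (east) — does not cross 180°.
Leg 5: -106.386° → +15.522°, shortest Δλ = 121.908° (east) — does not cross 180°.
Total crossings: 0.

0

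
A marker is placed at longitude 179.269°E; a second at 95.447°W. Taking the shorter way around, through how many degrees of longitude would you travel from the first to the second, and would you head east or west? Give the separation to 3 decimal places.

Raw difference: -95.447 − 179.269 = -274.716°.
Normalise into (−180°, 180°]: -274.716° + 360° = 85.284°.
Positive ⇒ the second point lies to the east; separation 85.284°.

85.284° east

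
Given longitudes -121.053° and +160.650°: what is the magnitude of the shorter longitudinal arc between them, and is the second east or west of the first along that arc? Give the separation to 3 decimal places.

Raw difference: 160.650 − -121.053 = 281.703°.
Normalise into (−180°, 180°]: 281.703° − 360° = -78.297°.
Negative ⇒ the second point lies to the west; separation 78.297°.

78.297° west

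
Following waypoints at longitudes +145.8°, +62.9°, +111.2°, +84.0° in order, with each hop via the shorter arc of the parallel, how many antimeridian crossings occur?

0

Leg 1: +145.8° → +62.9°, shortest Δλ = -82.9° (west) — does not cross 180°.
Leg 2: +62.9° → +111.2°, shortest Δλ = 48.3° (east) — does not cross 180°.
Leg 3: +111.2° → +84.0°, shortest Δλ = -27.2° (west) — does not cross 180°.
Total crossings: 0.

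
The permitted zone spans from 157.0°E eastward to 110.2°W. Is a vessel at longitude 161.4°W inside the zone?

Band width going east from +157.0° to -110.2°: ((-110.2 − 157.0) mod 360) = 92.8°.
Offset of -161.4° east of the west edge: ((-161.4 − 157.0) mod 360) = 41.6°.
41.6° ≤ 92.8° ⇒ inside.

Yes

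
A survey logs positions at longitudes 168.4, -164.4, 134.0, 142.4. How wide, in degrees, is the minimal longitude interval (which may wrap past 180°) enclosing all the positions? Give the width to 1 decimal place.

61.6°

Sort the longitudes: -164.4°, +134.0°, +142.4°, +168.4°.
Eastward gaps between consecutive values (wrapping around): 298.4°, 8.4°, 26.0°, 27.2°.
Largest gap = 298.4° ⇒ minimal covering band is its complement: 360° − 298.4° = 61.6°.
Band runs from +134.0° eastward to -164.4°, crossing the antimeridian.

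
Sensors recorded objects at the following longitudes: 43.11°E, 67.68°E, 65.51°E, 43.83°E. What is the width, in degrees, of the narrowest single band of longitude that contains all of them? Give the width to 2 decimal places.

Sort the longitudes: +43.11°, +43.83°, +65.51°, +67.68°.
Eastward gaps between consecutive values (wrapping around): 0.72°, 21.68°, 2.17°, 335.43°.
Largest gap = 335.43° ⇒ minimal covering band is its complement: 360° − 335.43° = 24.57°.
Band runs from +43.11° eastward to +67.68°.

24.57°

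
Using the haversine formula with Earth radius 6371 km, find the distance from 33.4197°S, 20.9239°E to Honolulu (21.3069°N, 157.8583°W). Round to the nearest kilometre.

18663 km

Δλ = -157.8583 − 20.9239 = -178.7822°.
Δφ = 21.3069 − -33.4197 = 54.7266°.
a = sin²(Δφ/2) + cos φ₁ · cos φ₂ · sin²(Δλ/2) = 0.988780.
c = 2·atan2(√a, √(1−a)) = 2.92935 rad → d = 6371·c ≈ 18662.88 km.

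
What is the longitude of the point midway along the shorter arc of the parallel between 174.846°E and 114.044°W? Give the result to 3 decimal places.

Signed shortest Δλ from +174.846° to -114.044° is +71.110°.
Midpoint longitude = +174.846° + (+71.110°)/2 = +174.846° + 35.555° = +210.401°.
Normalise into (−180°, 180°]: -149.599°.
(The naïve average (+174.846 + -114.044)/2 = 30.401° is on the wrong side of the globe.)

149.599°W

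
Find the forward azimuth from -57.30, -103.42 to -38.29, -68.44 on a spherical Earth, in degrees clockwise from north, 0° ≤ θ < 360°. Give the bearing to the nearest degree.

Δλ = -68.44 − -103.42 = 34.98°.
θ = atan2( sin Δλ · cos φ₂ , cos φ₁ · sin φ₂ − sin φ₁ · cos φ₂ · cos Δλ )
  = atan2(0.44997, 0.20642) = 65.357° → normalised to [0°, 360°): 65.357°.

65°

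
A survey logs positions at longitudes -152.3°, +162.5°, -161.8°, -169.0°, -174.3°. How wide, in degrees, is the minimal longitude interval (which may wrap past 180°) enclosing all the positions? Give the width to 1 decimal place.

Sort the longitudes: -174.3°, -169.0°, -161.8°, -152.3°, +162.5°.
Eastward gaps between consecutive values (wrapping around): 5.3°, 7.2°, 9.5°, 314.8°, 23.2°.
Largest gap = 314.8° ⇒ minimal covering band is its complement: 360° − 314.8° = 45.2°.
Band runs from +162.5° eastward to -152.3°, crossing the antimeridian.

45.2°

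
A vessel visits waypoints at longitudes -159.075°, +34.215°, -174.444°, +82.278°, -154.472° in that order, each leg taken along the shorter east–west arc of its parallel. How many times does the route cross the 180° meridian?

Leg 1: -159.075° → +34.215°, shortest Δλ = -166.71° (west) — crosses 180°.
Leg 2: +34.215° → -174.444°, shortest Δλ = 151.341° (east) — crosses 180°.
Leg 3: -174.444° → +82.278°, shortest Δλ = -103.278° (west) — crosses 180°.
Leg 4: +82.278° → -154.472°, shortest Δλ = 123.25° (east) — crosses 180°.
Total crossings: 4.

4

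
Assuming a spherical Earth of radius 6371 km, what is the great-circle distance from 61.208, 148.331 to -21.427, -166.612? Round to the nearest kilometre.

Δλ = -166.612 − 148.331 = -314.943°; wrapped into (−180°, 180°]: 45.057°.
Δφ = -21.427 − 61.208 = -82.635°.
a = sin²(Δφ/2) + cos φ₁ · cos φ₂ · sin²(Δλ/2) = 0.501721.
c = 2·atan2(√a, √(1−a)) = 1.57424 rad → d = 6371·c ≈ 10029.47 km.

10029 km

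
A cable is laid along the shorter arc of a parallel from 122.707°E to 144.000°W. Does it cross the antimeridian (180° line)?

Naïve |-144.000 − 122.707| = 266.707° > 180°, so the shorter arc goes the other way round — across 180°.
Signed shortest Δλ = ((-144.000 − 122.707 + 180) mod 360) − 180 = 93.293°.
Going east by 93.293° from +122.707° passes through 180° before reaching -144.000°.

Yes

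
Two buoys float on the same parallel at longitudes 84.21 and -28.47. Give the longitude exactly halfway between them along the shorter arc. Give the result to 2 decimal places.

+27.87°

Signed shortest Δλ from +84.21° to -28.47° is -112.68°.
Midpoint longitude = +84.21° + (-112.68°)/2 = +84.21° − 56.34° = +27.87°.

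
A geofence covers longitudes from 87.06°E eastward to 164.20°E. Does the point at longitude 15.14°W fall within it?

Band width going east from +87.06° to +164.20°: ((164.20 − 87.06) mod 360) = 77.14°.
Offset of -15.14° east of the west edge: ((-15.14 − 87.06) mod 360) = 257.80°.
257.80° > 77.14° ⇒ outside.

No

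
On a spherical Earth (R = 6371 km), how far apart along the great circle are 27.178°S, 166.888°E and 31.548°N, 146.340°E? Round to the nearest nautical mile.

3717 nmi

Δλ = 146.340 − 166.888 = -20.548°.
Δφ = 31.548 − -27.178 = 58.726°.
a = sin²(Δφ/2) + cos φ₁ · cos φ₂ · sin²(Δλ/2) = 0.264550.
c = 2·atan2(√a, √(1−a)) = 1.08049 rad → d = 6371·c ≈ 6883.78 km ≈ 3716.94 nmi.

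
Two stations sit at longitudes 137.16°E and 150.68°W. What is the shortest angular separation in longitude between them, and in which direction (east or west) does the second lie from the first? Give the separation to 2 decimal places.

72.16° east

Raw difference: -150.68 − 137.16 = -287.84°.
Normalise into (−180°, 180°]: -287.84° + 360° = 72.16°.
Positive ⇒ the second point lies to the east; separation 72.16°.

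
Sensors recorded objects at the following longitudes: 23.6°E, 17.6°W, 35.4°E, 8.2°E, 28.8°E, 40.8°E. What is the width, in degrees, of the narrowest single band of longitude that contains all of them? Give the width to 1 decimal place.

58.4°

Sort the longitudes: -17.6°, +8.2°, +23.6°, +28.8°, +35.4°, +40.8°.
Eastward gaps between consecutive values (wrapping around): 25.8°, 15.4°, 5.2°, 6.6°, 5.4°, 301.6°.
Largest gap = 301.6° ⇒ minimal covering band is its complement: 360° − 301.6° = 58.4°.
Band runs from -17.6° eastward to +40.8°.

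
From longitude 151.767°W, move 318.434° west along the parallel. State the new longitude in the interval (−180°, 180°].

Start at -151.767°; shift −318.434° → -470.201°.
-470.201° lies outside (−180°, 180°]; add 360° → -110.201°.

110.201°W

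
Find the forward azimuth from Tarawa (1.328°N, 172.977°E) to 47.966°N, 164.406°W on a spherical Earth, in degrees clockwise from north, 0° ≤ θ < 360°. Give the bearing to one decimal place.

19.5°

Δλ = -164.406 − 172.977 = -337.383°; wrapped into (−180°, 180°]: 22.617°.
θ = atan2( sin Δλ · cos φ₂ , cos φ₁ · sin φ₂ − sin φ₁ · cos φ₂ · cos Δλ )
  = atan2(0.25750, 0.72822) = 19.473° → normalised to [0°, 360°): 19.473°.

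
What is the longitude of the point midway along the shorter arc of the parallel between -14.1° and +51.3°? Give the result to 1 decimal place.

Signed shortest Δλ from -14.1° to +51.3° is +65.4°.
Midpoint longitude = -14.1° + (+65.4°)/2 = -14.1° + 32.7° = +18.6°.

+18.6°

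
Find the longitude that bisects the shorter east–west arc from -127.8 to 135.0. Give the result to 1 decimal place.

Signed shortest Δλ from -127.8° to +135.0° is -97.2°.
Midpoint longitude = -127.8° + (-97.2°)/2 = -127.8° − 48.6° = -176.4°.
(The naïve average (-127.8 + +135.0)/2 = 3.6° is on the wrong side of the globe.)

-176.4°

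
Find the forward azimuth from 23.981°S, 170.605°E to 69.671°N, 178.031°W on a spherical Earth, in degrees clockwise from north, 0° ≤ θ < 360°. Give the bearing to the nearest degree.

Δλ = -178.031 − 170.605 = -348.636°; wrapped into (−180°, 180°]: 11.364°.
θ = atan2( sin Δλ · cos φ₂ , cos φ₁ · sin φ₂ − sin φ₁ · cos φ₂ · cos Δλ )
  = atan2(0.06845, 0.99520) = 3.935° → normalised to [0°, 360°): 3.935°.

4°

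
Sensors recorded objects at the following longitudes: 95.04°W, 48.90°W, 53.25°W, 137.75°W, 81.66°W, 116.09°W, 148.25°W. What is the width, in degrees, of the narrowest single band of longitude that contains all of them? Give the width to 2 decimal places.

99.35°

Sort the longitudes: -148.25°, -137.75°, -116.09°, -95.04°, -81.66°, -53.25°, -48.90°.
Eastward gaps between consecutive values (wrapping around): 10.50°, 21.66°, 21.05°, 13.38°, 28.41°, 4.35°, 260.65°.
Largest gap = 260.65° ⇒ minimal covering band is its complement: 360° − 260.65° = 99.35°.
Band runs from -148.25° eastward to -48.90°.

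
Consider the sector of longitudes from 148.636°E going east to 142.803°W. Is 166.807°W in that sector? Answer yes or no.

Band width going east from +148.636° to -142.803°: ((-142.803 − 148.636) mod 360) = 68.561°.
Offset of -166.807° east of the west edge: ((-166.807 − 148.636) mod 360) = 44.557°.
44.557° ≤ 68.561° ⇒ inside.

Yes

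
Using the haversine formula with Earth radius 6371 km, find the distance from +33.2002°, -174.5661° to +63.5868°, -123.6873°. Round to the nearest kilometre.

Δλ = -123.6873 − -174.5661 = 50.8788°.
Δφ = 63.5868 − 33.2002 = 30.3866°.
a = sin²(Δφ/2) + cos φ₁ · cos φ₂ · sin²(Δλ/2) = 0.137367.
c = 2·atan2(√a, √(1−a)) = 0.75937 rad → d = 6371·c ≈ 4837.98 km.

4838 km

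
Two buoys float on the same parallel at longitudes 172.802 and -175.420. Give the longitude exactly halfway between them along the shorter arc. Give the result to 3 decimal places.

+178.691°

Signed shortest Δλ from +172.802° to -175.420° is +11.778°.
Midpoint longitude = +172.802° + (+11.778°)/2 = +172.802° + 5.889° = +178.691°.
(The naïve average (+172.802 + -175.420)/2 = -1.309° is on the wrong side of the globe.)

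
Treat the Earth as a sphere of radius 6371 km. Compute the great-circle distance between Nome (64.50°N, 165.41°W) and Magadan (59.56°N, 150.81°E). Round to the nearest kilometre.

2298 km

Δλ = 150.81 − -165.41 = 316.22°; wrapped into (−180°, 180°]: -43.78°.
Δφ = 59.56 − 64.50 = -4.94°.
a = sin²(Δφ/2) + cos φ₁ · cos φ₂ · sin²(Δλ/2) = 0.032175.
c = 2·atan2(√a, √(1−a)) = 0.36070 rad → d = 6371·c ≈ 2298.01 km.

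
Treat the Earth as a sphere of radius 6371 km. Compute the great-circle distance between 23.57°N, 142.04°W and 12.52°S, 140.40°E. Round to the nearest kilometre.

9331 km

Δλ = 140.40 − -142.04 = 282.44°; wrapped into (−180°, 180°]: -77.56°.
Δφ = -12.52 − 23.57 = -36.09°.
a = sin²(Δφ/2) + cos φ₁ · cos φ₂ · sin²(Δλ/2) = 0.446967.
c = 2·atan2(√a, √(1−a)) = 1.46453 rad → d = 6371·c ≈ 9330.52 km.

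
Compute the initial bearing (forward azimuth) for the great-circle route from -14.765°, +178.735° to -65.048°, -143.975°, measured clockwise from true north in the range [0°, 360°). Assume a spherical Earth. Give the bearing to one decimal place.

162.1°

Δλ = -143.975 − 178.735 = -322.710°; wrapped into (−180°, 180°]: 37.290°.
θ = atan2( sin Δλ · cos φ₂ , cos φ₁ · sin φ₂ − sin φ₁ · cos φ₂ · cos Δλ )
  = atan2(0.25558, -0.79119) = 162.098° → normalised to [0°, 360°): 162.098°.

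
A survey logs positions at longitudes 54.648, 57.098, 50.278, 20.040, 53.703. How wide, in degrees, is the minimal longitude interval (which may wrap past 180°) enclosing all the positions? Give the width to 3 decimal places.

Sort the longitudes: +20.040°, +50.278°, +53.703°, +54.648°, +57.098°.
Eastward gaps between consecutive values (wrapping around): 30.238°, 3.425°, 0.945°, 2.450°, 322.942°.
Largest gap = 322.942° ⇒ minimal covering band is its complement: 360° − 322.942° = 37.058°.
Band runs from +20.040° eastward to +57.098°.

37.058°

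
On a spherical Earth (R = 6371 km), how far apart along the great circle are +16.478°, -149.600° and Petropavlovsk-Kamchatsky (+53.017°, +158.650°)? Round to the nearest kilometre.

6036 km

Δλ = 158.650 − -149.600 = 308.250°; wrapped into (−180°, 180°]: -51.750°.
Δφ = 53.017 − 16.478 = 36.539°.
a = sin²(Δφ/2) + cos φ₁ · cos φ₂ · sin²(Δλ/2) = 0.208141.
c = 2·atan2(√a, √(1−a)) = 0.94750 rad → d = 6371·c ≈ 6036.49 km.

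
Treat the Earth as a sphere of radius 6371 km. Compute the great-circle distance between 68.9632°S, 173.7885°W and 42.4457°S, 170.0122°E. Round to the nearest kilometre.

3095 km

Δλ = 170.0122 − -173.7885 = 343.8007°; wrapped into (−180°, 180°]: -16.1993°.
Δφ = -42.4457 − -68.9632 = 26.5175°.
a = sin²(Δφ/2) + cos φ₁ · cos φ₂ · sin²(Δλ/2) = 0.057859.
c = 2·atan2(√a, √(1−a)) = 0.48584 rad → d = 6371·c ≈ 3095.31 km.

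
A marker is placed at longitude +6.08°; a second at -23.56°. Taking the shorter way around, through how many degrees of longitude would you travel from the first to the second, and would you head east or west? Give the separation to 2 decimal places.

29.64° west

Raw difference: -23.56 − 6.08 = -29.64°.
Normalise into (−180°, 180°]: -29.64° stays -29.64°.
Negative ⇒ the second point lies to the west; separation 29.64°.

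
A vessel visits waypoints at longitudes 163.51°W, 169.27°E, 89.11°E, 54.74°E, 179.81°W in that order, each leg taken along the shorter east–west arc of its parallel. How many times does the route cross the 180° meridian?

2

Leg 1: -163.51° → +169.27°, shortest Δλ = -27.22° (west) — crosses 180°.
Leg 2: +169.27° → +89.11°, shortest Δλ = -80.16° (west) — does not cross 180°.
Leg 3: +89.11° → +54.74°, shortest Δλ = -34.37° (west) — does not cross 180°.
Leg 4: +54.74° → -179.81°, shortest Δλ = 125.45° (east) — crosses 180°.
Total crossings: 2.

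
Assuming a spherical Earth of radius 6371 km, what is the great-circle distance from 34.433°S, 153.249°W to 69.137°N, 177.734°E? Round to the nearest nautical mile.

Δλ = 177.734 − -153.249 = 330.983°; wrapped into (−180°, 180°]: -29.017°.
Δφ = 69.137 − -34.433 = 103.570°.
a = sin²(Δφ/2) + cos φ₁ · cos φ₂ · sin²(Δλ/2) = 0.635752.
c = 2·atan2(√a, √(1−a)) = 1.84575 rad → d = 6371·c ≈ 11759.28 km ≈ 6349.51 nmi.

6350 nmi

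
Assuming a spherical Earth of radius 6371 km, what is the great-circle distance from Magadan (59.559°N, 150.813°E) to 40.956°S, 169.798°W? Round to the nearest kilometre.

11745 km

Δλ = -169.798 − 150.813 = -320.611°; wrapped into (−180°, 180°]: 39.389°.
Δφ = -40.956 − 59.559 = -100.515°.
a = sin²(Δφ/2) + cos φ₁ · cos φ₂ · sin²(Δλ/2) = 0.634703.
c = 2·atan2(√a, √(1−a)) = 1.84357 rad → d = 6371·c ≈ 11745.39 km.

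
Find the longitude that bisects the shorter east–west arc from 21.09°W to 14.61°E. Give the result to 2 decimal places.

Signed shortest Δλ from -21.09° to +14.61° is +35.70°.
Midpoint longitude = -21.09° + (+35.70°)/2 = -21.09° + 17.85° = -3.24°.

3.24°W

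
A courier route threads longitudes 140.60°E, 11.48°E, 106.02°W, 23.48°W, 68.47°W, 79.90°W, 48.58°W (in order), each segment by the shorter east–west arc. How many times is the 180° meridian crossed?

Leg 1: +140.60° → +11.48°, shortest Δλ = -129.12° (west) — does not cross 180°.
Leg 2: +11.48° → -106.02°, shortest Δλ = -117.5° (west) — does not cross 180°.
Leg 3: -106.02° → -23.48°, shortest Δλ = 82.54° (east) — does not cross 180°.
Leg 4: -23.48° → -68.47°, shortest Δλ = -44.99° (west) — does not cross 180°.
Leg 5: -68.47° → -79.90°, shortest Δλ = -11.43° (west) — does not cross 180°.
Leg 6: -79.90° → -48.58°, shortest Δλ = 31.32° (east) — does not cross 180°.
Total crossings: 0.

0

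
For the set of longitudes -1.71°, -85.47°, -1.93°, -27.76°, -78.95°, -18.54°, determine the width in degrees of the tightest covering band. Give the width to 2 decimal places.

83.76°

Sort the longitudes: -85.47°, -78.95°, -27.76°, -18.54°, -1.93°, -1.71°.
Eastward gaps between consecutive values (wrapping around): 6.52°, 51.19°, 9.22°, 16.61°, 0.22°, 276.24°.
Largest gap = 276.24° ⇒ minimal covering band is its complement: 360° − 276.24° = 83.76°.
Band runs from -85.47° eastward to -1.71°.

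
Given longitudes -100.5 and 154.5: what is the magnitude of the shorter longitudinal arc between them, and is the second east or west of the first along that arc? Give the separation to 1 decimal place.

105.0° west

Raw difference: 154.5 − -100.5 = 255.0°.
Normalise into (−180°, 180°]: 255.0° − 360° = -105.0°.
Negative ⇒ the second point lies to the west; separation 105.0°.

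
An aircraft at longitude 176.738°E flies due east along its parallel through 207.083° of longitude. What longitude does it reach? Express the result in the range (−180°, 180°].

23.821°E

Start at +176.738°; shift +207.083° → +383.821°.
+383.821° lies outside (−180°, 180°]; subtract 360° → +23.821°.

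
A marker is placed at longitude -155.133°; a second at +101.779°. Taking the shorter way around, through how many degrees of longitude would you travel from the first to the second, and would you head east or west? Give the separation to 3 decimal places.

103.088° west

Raw difference: 101.779 − -155.133 = 256.912°.
Normalise into (−180°, 180°]: 256.912° − 360° = -103.088°.
Negative ⇒ the second point lies to the west; separation 103.088°.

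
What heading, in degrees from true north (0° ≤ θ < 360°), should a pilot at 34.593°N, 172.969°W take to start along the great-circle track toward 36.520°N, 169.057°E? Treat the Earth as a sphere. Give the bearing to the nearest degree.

283°

Δλ = 169.057 − -172.969 = 342.026°; wrapped into (−180°, 180°]: -17.974°.
θ = atan2( sin Δλ · cos φ₂ , cos φ₁ · sin φ₂ − sin φ₁ · cos φ₂ · cos Δλ )
  = atan2(-0.24799, 0.05589) = -77.299° → normalised to [0°, 360°): 282.701°.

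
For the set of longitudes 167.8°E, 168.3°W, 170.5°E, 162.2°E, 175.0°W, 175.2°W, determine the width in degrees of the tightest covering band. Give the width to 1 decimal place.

Sort the longitudes: -175.2°, -175.0°, -168.3°, +162.2°, +167.8°, +170.5°.
Eastward gaps between consecutive values (wrapping around): 0.2°, 6.7°, 330.5°, 5.6°, 2.7°, 14.3°.
Largest gap = 330.5° ⇒ minimal covering band is its complement: 360° − 330.5° = 29.5°.
Band runs from +162.2° eastward to -168.3°, crossing the antimeridian.

29.5°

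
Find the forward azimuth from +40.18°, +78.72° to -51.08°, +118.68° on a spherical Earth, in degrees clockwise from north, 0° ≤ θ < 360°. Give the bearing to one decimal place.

156.0°

Δλ = 118.68 − 78.72 = 39.96°.
θ = atan2( sin Δλ · cos φ₂ , cos φ₁ · sin φ₂ − sin φ₁ · cos φ₂ · cos Δλ )
  = atan2(0.40349, -0.90511) = 155.973° → normalised to [0°, 360°): 155.973°.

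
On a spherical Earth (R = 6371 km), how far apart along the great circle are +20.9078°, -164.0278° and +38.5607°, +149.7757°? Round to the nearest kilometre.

Δλ = 149.7757 − -164.0278 = 313.8035°; wrapped into (−180°, 180°]: -46.1965°.
Δφ = 38.5607 − 20.9078 = 17.6529°.
a = sin²(Δφ/2) + cos φ₁ · cos φ₂ · sin²(Δλ/2) = 0.135967.
c = 2·atan2(√a, √(1−a)) = 0.75530 rad → d = 6371·c ≈ 4812.02 km.

4812 km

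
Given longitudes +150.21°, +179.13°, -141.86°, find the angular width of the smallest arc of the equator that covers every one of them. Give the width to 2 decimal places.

Sort the longitudes: -141.86°, +150.21°, +179.13°.
Eastward gaps between consecutive values (wrapping around): 292.07°, 28.92°, 39.01°.
Largest gap = 292.07° ⇒ minimal covering band is its complement: 360° − 292.07° = 67.93°.
Band runs from +150.21° eastward to -141.86°, crossing the antimeridian.

67.93°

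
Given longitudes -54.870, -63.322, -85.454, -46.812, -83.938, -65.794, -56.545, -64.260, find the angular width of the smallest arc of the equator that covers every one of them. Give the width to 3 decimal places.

38.642°

Sort the longitudes: -85.454°, -83.938°, -65.794°, -64.260°, -63.322°, -56.545°, -54.870°, -46.812°.
Eastward gaps between consecutive values (wrapping around): 1.516°, 18.144°, 1.534°, 0.938°, 6.777°, 1.675°, 8.058°, 321.358°.
Largest gap = 321.358° ⇒ minimal covering band is its complement: 360° − 321.358° = 38.642°.
Band runs from -85.454° eastward to -46.812°.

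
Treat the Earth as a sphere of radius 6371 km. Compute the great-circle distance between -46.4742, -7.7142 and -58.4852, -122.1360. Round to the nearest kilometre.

Δλ = -122.1360 − -7.7142 = -114.4218°.
Δφ = -58.4852 − -46.4742 = -12.0110°.
a = sin²(Δφ/2) + cos φ₁ · cos φ₂ · sin²(Δλ/2) = 0.265358.
c = 2·atan2(√a, √(1−a)) = 1.08232 rad → d = 6371·c ≈ 6895.44 km.

6895 km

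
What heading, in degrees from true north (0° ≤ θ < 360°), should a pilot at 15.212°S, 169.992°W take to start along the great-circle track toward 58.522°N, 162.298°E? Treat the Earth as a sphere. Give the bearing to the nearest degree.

Δλ = 162.298 − -169.992 = 332.290°; wrapped into (−180°, 180°]: -27.710°.
θ = atan2( sin Δλ · cos φ₂ , cos φ₁ · sin φ₂ − sin φ₁ · cos φ₂ · cos Δλ )
  = atan2(-0.24281, 0.94426) = -14.421° → normalised to [0°, 360°): 345.579°.

346°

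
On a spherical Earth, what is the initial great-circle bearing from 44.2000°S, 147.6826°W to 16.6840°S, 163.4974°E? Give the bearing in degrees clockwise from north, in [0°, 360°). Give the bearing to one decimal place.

288.0°

Δλ = 163.4974 − -147.6826 = 311.1800°; wrapped into (−180°, 180°]: -48.8200°.
θ = atan2( sin Δλ · cos φ₂ , cos φ₁ · sin φ₂ − sin φ₁ · cos φ₂ · cos Δλ )
  = atan2(-0.72096, 0.23389) = -72.026° → normalised to [0°, 360°): 287.974°.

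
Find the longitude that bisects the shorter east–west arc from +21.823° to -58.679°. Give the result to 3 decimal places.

-18.428°

Signed shortest Δλ from +21.823° to -58.679° is -80.502°.
Midpoint longitude = +21.823° + (-80.502°)/2 = +21.823° − 40.251° = -18.428°.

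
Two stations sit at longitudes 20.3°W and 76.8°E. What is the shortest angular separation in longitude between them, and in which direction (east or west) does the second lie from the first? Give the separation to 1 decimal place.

97.1° east

Raw difference: 76.8 − -20.3 = 97.1°.
Normalise into (−180°, 180°]: 97.1° stays 97.1°.
Positive ⇒ the second point lies to the east; separation 97.1°.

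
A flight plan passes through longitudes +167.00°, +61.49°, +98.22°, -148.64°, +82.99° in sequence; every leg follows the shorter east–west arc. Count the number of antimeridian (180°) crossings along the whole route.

Leg 1: +167.00° → +61.49°, shortest Δλ = -105.51° (west) — does not cross 180°.
Leg 2: +61.49° → +98.22°, shortest Δλ = 36.73° (east) — does not cross 180°.
Leg 3: +98.22° → -148.64°, shortest Δλ = 113.14° (east) — crosses 180°.
Leg 4: -148.64° → +82.99°, shortest Δλ = -128.37° (west) — crosses 180°.
Total crossings: 2.

2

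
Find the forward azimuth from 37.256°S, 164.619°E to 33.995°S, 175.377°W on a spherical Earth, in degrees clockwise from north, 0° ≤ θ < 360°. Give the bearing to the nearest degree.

85°

Δλ = -175.377 − 164.619 = -339.996°; wrapped into (−180°, 180°]: 20.004°.
θ = atan2( sin Δλ · cos φ₂ , cos φ₁ · sin φ₂ − sin φ₁ · cos φ₂ · cos Δλ )
  = atan2(0.28362, 0.02660) = 84.641° → normalised to [0°, 360°): 84.641°.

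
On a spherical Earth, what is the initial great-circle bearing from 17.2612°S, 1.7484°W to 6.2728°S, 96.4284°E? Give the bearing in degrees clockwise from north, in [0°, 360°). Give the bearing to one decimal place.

Δλ = 96.4284 − -1.7484 = 98.1768°.
θ = atan2( sin Δλ · cos φ₂ , cos φ₁ · sin φ₂ − sin φ₁ · cos φ₂ · cos Δλ )
  = atan2(0.98391, -0.14629) = 98.457° → normalised to [0°, 360°): 98.457°.

98.5°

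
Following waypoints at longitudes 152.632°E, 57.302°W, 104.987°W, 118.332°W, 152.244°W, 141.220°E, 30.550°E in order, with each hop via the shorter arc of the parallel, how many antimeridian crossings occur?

2

Leg 1: +152.632° → -57.302°, shortest Δλ = 150.066° (east) — crosses 180°.
Leg 2: -57.302° → -104.987°, shortest Δλ = -47.685° (west) — does not cross 180°.
Leg 3: -104.987° → -118.332°, shortest Δλ = -13.345° (west) — does not cross 180°.
Leg 4: -118.332° → -152.244°, shortest Δλ = -33.912° (west) — does not cross 180°.
Leg 5: -152.244° → +141.220°, shortest Δλ = -66.536° (west) — crosses 180°.
Leg 6: +141.220° → +30.550°, shortest Δλ = -110.67° (west) — does not cross 180°.
Total crossings: 2.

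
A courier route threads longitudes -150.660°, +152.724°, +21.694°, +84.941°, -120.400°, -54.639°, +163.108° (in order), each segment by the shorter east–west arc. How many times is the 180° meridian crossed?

3

Leg 1: -150.660° → +152.724°, shortest Δλ = -56.616° (west) — crosses 180°.
Leg 2: +152.724° → +21.694°, shortest Δλ = -131.03° (west) — does not cross 180°.
Leg 3: +21.694° → +84.941°, shortest Δλ = 63.247° (east) — does not cross 180°.
Leg 4: +84.941° → -120.400°, shortest Δλ = 154.659° (east) — crosses 180°.
Leg 5: -120.400° → -54.639°, shortest Δλ = 65.761° (east) — does not cross 180°.
Leg 6: -54.639° → +163.108°, shortest Δλ = -142.253° (west) — crosses 180°.
Total crossings: 3.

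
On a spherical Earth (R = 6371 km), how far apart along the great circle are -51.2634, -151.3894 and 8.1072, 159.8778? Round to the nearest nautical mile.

4361 nmi

Δλ = 159.8778 − -151.3894 = 311.2672°; wrapped into (−180°, 180°]: -48.7328°.
Δφ = 8.1072 − -51.2634 = 59.3706°.
a = sin²(Δφ/2) + cos φ₁ · cos φ₂ · sin²(Δλ/2) = 0.350704.
c = 2·atan2(√a, √(1−a)) = 1.26758 rad → d = 6371·c ≈ 8075.75 km ≈ 4360.56 nmi.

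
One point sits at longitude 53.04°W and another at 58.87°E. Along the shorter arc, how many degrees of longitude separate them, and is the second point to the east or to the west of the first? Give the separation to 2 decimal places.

Raw difference: 58.87 − -53.04 = 111.91°.
Normalise into (−180°, 180°]: 111.91° stays 111.91°.
Positive ⇒ the second point lies to the east; separation 111.91°.

111.91° east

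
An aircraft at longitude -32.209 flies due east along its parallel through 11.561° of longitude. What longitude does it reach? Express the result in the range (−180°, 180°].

-20.648°

Start at -32.209°; shift +11.561° → -20.648°.
-20.648° already lies in (−180°, 180°].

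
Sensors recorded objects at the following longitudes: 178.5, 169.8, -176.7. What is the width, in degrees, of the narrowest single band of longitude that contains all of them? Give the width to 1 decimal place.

Sort the longitudes: -176.7°, +169.8°, +178.5°.
Eastward gaps between consecutive values (wrapping around): 346.5°, 8.7°, 4.8°.
Largest gap = 346.5° ⇒ minimal covering band is its complement: 360° − 346.5° = 13.5°.
Band runs from +169.8° eastward to -176.7°, crossing the antimeridian.

13.5°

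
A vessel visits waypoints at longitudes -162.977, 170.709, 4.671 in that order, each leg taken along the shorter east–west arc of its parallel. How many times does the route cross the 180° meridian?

1

Leg 1: -162.977° → +170.709°, shortest Δλ = -26.314° (west) — crosses 180°.
Leg 2: +170.709° → +4.671°, shortest Δλ = -166.038° (west) — does not cross 180°.
Total crossings: 1.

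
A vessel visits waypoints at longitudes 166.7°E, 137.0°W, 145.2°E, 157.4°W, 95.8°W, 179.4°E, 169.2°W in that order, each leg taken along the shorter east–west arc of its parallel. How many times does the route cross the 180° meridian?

5

Leg 1: +166.7° → -137.0°, shortest Δλ = 56.3° (east) — crosses 180°.
Leg 2: -137.0° → +145.2°, shortest Δλ = -77.8° (west) — crosses 180°.
Leg 3: +145.2° → -157.4°, shortest Δλ = 57.4° (east) — crosses 180°.
Leg 4: -157.4° → -95.8°, shortest Δλ = 61.6° (east) — does not cross 180°.
Leg 5: -95.8° → +179.4°, shortest Δλ = -84.8° (west) — crosses 180°.
Leg 6: +179.4° → -169.2°, shortest Δλ = 11.4° (east) — crosses 180°.
Total crossings: 5.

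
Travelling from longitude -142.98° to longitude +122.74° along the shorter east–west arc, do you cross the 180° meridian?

Naïve |122.74 − -142.98| = 265.72° > 180°, so the shorter arc goes the other way round — across 180°.
Signed shortest Δλ = ((122.74 − -142.98 + 180) mod 360) − 180 = -94.28°.
Going west by 94.28° from -142.98° passes through 180° before reaching +122.74°.

Yes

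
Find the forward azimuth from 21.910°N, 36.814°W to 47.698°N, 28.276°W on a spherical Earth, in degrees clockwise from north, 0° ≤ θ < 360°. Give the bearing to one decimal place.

Δλ = -28.276 − -36.814 = 8.538°.
θ = atan2( sin Δλ · cos φ₂ , cos φ₁ · sin φ₂ − sin φ₁ · cos φ₂ · cos Δλ )
  = atan2(0.09992, 0.43783) = 12.856° → normalised to [0°, 360°): 12.856°.

12.9°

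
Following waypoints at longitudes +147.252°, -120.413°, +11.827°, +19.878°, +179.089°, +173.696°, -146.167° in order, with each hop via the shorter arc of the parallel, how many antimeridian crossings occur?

2

Leg 1: +147.252° → -120.413°, shortest Δλ = 92.335° (east) — crosses 180°.
Leg 2: -120.413° → +11.827°, shortest Δλ = 132.24° (east) — does not cross 180°.
Leg 3: +11.827° → +19.878°, shortest Δλ = 8.051° (east) — does not cross 180°.
Leg 4: +19.878° → +179.089°, shortest Δλ = 159.211° (east) — does not cross 180°.
Leg 5: +179.089° → +173.696°, shortest Δλ = -5.393° (west) — does not cross 180°.
Leg 6: +173.696° → -146.167°, shortest Δλ = 40.137° (east) — crosses 180°.
Total crossings: 2.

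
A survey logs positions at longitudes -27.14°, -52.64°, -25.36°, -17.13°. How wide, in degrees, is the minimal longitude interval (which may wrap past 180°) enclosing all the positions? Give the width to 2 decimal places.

35.51°

Sort the longitudes: -52.64°, -27.14°, -25.36°, -17.13°.
Eastward gaps between consecutive values (wrapping around): 25.50°, 1.78°, 8.23°, 324.49°.
Largest gap = 324.49° ⇒ minimal covering band is its complement: 360° − 324.49° = 35.51°.
Band runs from -52.64° eastward to -17.13°.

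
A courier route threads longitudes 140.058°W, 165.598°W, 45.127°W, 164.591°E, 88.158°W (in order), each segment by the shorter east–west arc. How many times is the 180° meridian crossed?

2

Leg 1: -140.058° → -165.598°, shortest Δλ = -25.54° (west) — does not cross 180°.
Leg 2: -165.598° → -45.127°, shortest Δλ = 120.471° (east) — does not cross 180°.
Leg 3: -45.127° → +164.591°, shortest Δλ = -150.282° (west) — crosses 180°.
Leg 4: +164.591° → -88.158°, shortest Δλ = 107.251° (east) — crosses 180°.
Total crossings: 2.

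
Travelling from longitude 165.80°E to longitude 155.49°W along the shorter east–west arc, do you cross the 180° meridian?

Yes

Naïve |-155.49 − 165.80| = 321.29° > 180°, so the shorter arc goes the other way round — across 180°.
Signed shortest Δλ = ((-155.49 − 165.80 + 180) mod 360) − 180 = 38.71°.
Going east by 38.71° from +165.80° passes through 180° before reaching -155.49°.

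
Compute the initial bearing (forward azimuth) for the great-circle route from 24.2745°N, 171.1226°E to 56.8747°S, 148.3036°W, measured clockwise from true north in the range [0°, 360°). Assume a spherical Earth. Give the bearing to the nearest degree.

159°

Δλ = -148.3036 − 171.1226 = -319.4262°; wrapped into (−180°, 180°]: 40.5738°.
θ = atan2( sin Δλ · cos φ₂ , cos φ₁ · sin φ₂ − sin φ₁ · cos φ₂ · cos Δλ )
  = atan2(0.35544, -0.93408) = 159.167° → normalised to [0°, 360°): 159.167°.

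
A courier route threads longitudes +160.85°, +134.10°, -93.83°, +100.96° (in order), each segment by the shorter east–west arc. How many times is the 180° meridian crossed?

Leg 1: +160.85° → +134.10°, shortest Δλ = -26.75° (west) — does not cross 180°.
Leg 2: +134.10° → -93.83°, shortest Δλ = 132.07° (east) — crosses 180°.
Leg 3: -93.83° → +100.96°, shortest Δλ = -165.21° (west) — crosses 180°.
Total crossings: 2.

2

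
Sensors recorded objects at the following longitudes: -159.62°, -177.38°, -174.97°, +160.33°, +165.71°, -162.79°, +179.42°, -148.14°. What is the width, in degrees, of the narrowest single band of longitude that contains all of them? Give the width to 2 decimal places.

51.53°

Sort the longitudes: -177.38°, -174.97°, -162.79°, -159.62°, -148.14°, +160.33°, +165.71°, +179.42°.
Eastward gaps between consecutive values (wrapping around): 2.41°, 12.18°, 3.17°, 11.48°, 308.47°, 5.38°, 13.71°, 3.20°.
Largest gap = 308.47° ⇒ minimal covering band is its complement: 360° − 308.47° = 51.53°.
Band runs from +160.33° eastward to -148.14°, crossing the antimeridian.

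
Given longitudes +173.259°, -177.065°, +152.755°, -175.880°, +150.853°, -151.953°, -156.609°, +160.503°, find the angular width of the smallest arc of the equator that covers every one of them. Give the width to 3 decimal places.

Sort the longitudes: -177.065°, -175.880°, -156.609°, -151.953°, +150.853°, +152.755°, +160.503°, +173.259°.
Eastward gaps between consecutive values (wrapping around): 1.185°, 19.271°, 4.656°, 302.806°, 1.902°, 7.748°, 12.756°, 9.676°.
Largest gap = 302.806° ⇒ minimal covering band is its complement: 360° − 302.806° = 57.194°.
Band runs from +150.853° eastward to -151.953°, crossing the antimeridian.

57.194°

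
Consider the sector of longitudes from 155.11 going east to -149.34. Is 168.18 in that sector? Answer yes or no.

Band width going east from +155.11° to -149.34°: ((-149.34 − 155.11) mod 360) = 55.55°.
Offset of +168.18° east of the west edge: ((168.18 − 155.11) mod 360) = 13.07°.
13.07° ≤ 55.55° ⇒ inside.

Yes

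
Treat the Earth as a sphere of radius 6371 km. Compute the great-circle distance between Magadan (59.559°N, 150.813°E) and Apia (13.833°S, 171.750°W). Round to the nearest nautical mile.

4765 nmi

Δλ = -171.750 − 150.813 = -322.563°; wrapped into (−180°, 180°]: 37.437°.
Δφ = -13.833 − 59.559 = -73.392°.
a = sin²(Δφ/2) + cos φ₁ · cos φ₂ · sin²(Δλ/2) = 0.407755.
c = 2·atan2(√a, √(1−a)) = 1.38524 rad → d = 6371·c ≈ 8825.38 km ≈ 4765.33 nmi.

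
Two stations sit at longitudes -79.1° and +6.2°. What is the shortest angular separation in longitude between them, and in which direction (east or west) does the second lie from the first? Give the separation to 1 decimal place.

85.3° east

Raw difference: 6.2 − -79.1 = 85.3°.
Normalise into (−180°, 180°]: 85.3° stays 85.3°.
Positive ⇒ the second point lies to the east; separation 85.3°.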